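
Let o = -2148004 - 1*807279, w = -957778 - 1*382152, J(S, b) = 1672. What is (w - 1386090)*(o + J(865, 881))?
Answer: 8051602658220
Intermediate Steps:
w = -1339930 (w = -957778 - 382152 = -1339930)
o = -2955283 (o = -2148004 - 807279 = -2955283)
(w - 1386090)*(o + J(865, 881)) = (-1339930 - 1386090)*(-2955283 + 1672) = -2726020*(-2953611) = 8051602658220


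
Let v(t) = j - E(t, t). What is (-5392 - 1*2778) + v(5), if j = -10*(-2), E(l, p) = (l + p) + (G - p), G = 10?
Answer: -8165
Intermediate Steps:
E(l, p) = 10 + l (E(l, p) = (l + p) + (10 - p) = 10 + l)
j = 20
v(t) = 10 - t (v(t) = 20 - (10 + t) = 20 + (-10 - t) = 10 - t)
(-5392 - 1*2778) + v(5) = (-5392 - 1*2778) + (10 - 1*5) = (-5392 - 2778) + (10 - 5) = -8170 + 5 = -8165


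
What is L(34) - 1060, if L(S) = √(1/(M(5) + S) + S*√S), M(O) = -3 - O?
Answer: -1060 + √(26 + 22984*√34)/26 ≈ -1045.9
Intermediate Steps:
L(S) = √(S^(3/2) + 1/(-8 + S)) (L(S) = √(1/((-3 - 1*5) + S) + S*√S) = √(1/((-3 - 5) + S) + S^(3/2)) = √(1/(-8 + S) + S^(3/2)) = √(S^(3/2) + 1/(-8 + S)))
L(34) - 1060 = √((1 + 34^(3/2)*(-8 + 34))/(-8 + 34)) - 1060 = √((1 + (34*√34)*26)/26) - 1060 = √((1 + 884*√34)/26) - 1060 = √(1/26 + 34*√34) - 1060 = -1060 + √(1/26 + 34*√34)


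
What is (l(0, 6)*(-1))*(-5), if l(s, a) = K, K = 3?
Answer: 15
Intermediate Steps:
l(s, a) = 3
(l(0, 6)*(-1))*(-5) = (3*(-1))*(-5) = -3*(-5) = 15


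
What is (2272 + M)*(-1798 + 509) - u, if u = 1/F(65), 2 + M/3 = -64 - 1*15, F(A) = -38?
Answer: -99384477/38 ≈ -2.6154e+6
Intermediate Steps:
M = -243 (M = -6 + 3*(-64 - 1*15) = -6 + 3*(-64 - 15) = -6 + 3*(-79) = -6 - 237 = -243)
u = -1/38 (u = 1/(-38) = -1/38 ≈ -0.026316)
(2272 + M)*(-1798 + 509) - u = (2272 - 243)*(-1798 + 509) - 1*(-1/38) = 2029*(-1289) + 1/38 = -2615381 + 1/38 = -99384477/38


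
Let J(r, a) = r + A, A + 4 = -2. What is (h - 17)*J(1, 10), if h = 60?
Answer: -215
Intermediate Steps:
A = -6 (A = -4 - 2 = -6)
J(r, a) = -6 + r (J(r, a) = r - 6 = -6 + r)
(h - 17)*J(1, 10) = (60 - 17)*(-6 + 1) = 43*(-5) = -215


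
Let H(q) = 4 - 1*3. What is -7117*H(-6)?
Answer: -7117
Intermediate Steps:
H(q) = 1 (H(q) = 4 - 3 = 1)
-7117*H(-6) = -7117*1 = -7117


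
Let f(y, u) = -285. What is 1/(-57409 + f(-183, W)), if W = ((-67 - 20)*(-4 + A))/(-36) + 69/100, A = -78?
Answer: -1/57694 ≈ -1.7333e-5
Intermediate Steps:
W = -59243/300 (W = ((-67 - 20)*(-4 - 78))/(-36) + 69/100 = -87*(-82)*(-1/36) + 69*(1/100) = 7134*(-1/36) + 69/100 = -1189/6 + 69/100 = -59243/300 ≈ -197.48)
1/(-57409 + f(-183, W)) = 1/(-57409 - 285) = 1/(-57694) = -1/57694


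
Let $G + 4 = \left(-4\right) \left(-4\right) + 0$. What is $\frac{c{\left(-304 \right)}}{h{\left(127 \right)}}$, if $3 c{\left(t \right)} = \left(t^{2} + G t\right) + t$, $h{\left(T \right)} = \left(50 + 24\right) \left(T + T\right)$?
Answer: $\frac{7372}{4699} \approx 1.5688$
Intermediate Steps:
$G = 12$ ($G = -4 + \left(\left(-4\right) \left(-4\right) + 0\right) = -4 + \left(16 + 0\right) = -4 + 16 = 12$)
$h{\left(T \right)} = 148 T$ ($h{\left(T \right)} = 74 \cdot 2 T = 148 T$)
$c{\left(t \right)} = \frac{t^{2}}{3} + \frac{13 t}{3}$ ($c{\left(t \right)} = \frac{\left(t^{2} + 12 t\right) + t}{3} = \frac{t^{2} + 13 t}{3} = \frac{t^{2}}{3} + \frac{13 t}{3}$)
$\frac{c{\left(-304 \right)}}{h{\left(127 \right)}} = \frac{\frac{1}{3} \left(-304\right) \left(13 - 304\right)}{148 \cdot 127} = \frac{\frac{1}{3} \left(-304\right) \left(-291\right)}{18796} = 29488 \cdot \frac{1}{18796} = \frac{7372}{4699}$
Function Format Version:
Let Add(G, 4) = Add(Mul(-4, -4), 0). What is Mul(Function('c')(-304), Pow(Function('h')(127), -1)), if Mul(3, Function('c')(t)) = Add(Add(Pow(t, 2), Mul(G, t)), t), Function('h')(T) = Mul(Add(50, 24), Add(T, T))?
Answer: Rational(7372, 4699) ≈ 1.5688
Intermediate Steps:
G = 12 (G = Add(-4, Add(Mul(-4, -4), 0)) = Add(-4, Add(16, 0)) = Add(-4, 16) = 12)
Function('h')(T) = Mul(148, T) (Function('h')(T) = Mul(74, Mul(2, T)) = Mul(148, T))
Function('c')(t) = Add(Mul(Rational(1, 3), Pow(t, 2)), Mul(Rational(13, 3), t)) (Function('c')(t) = Mul(Rational(1, 3), Add(Add(Pow(t, 2), Mul(12, t)), t)) = Mul(Rational(1, 3), Add(Pow(t, 2), Mul(13, t))) = Add(Mul(Rational(1, 3), Pow(t, 2)), Mul(Rational(13, 3), t)))
Mul(Function('c')(-304), Pow(Function('h')(127), -1)) = Mul(Mul(Rational(1, 3), -304, Add(13, -304)), Pow(Mul(148, 127), -1)) = Mul(Mul(Rational(1, 3), -304, -291), Pow(18796, -1)) = Mul(29488, Rational(1, 18796)) = Rational(7372, 4699)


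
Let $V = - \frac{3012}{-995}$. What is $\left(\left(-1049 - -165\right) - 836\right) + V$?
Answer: $- \frac{1708388}{995} \approx -1717.0$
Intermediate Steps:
$V = \frac{3012}{995}$ ($V = \left(-3012\right) \left(- \frac{1}{995}\right) = \frac{3012}{995} \approx 3.0271$)
$\left(\left(-1049 - -165\right) - 836\right) + V = \left(\left(-1049 - -165\right) - 836\right) + \frac{3012}{995} = \left(\left(-1049 + 165\right) - 836\right) + \frac{3012}{995} = \left(-884 - 836\right) + \frac{3012}{995} = -1720 + \frac{3012}{995} = - \frac{1708388}{995}$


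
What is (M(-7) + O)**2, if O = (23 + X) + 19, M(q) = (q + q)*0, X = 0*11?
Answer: 1764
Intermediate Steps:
X = 0
M(q) = 0 (M(q) = (2*q)*0 = 0)
O = 42 (O = (23 + 0) + 19 = 23 + 19 = 42)
(M(-7) + O)**2 = (0 + 42)**2 = 42**2 = 1764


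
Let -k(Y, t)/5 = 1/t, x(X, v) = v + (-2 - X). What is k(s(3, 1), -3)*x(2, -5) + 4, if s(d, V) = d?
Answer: -11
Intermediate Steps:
x(X, v) = -2 + v - X
k(Y, t) = -5/t
k(s(3, 1), -3)*x(2, -5) + 4 = (-5/(-3))*(-2 - 5 - 1*2) + 4 = (-5*(-⅓))*(-2 - 5 - 2) + 4 = (5/3)*(-9) + 4 = -15 + 4 = -11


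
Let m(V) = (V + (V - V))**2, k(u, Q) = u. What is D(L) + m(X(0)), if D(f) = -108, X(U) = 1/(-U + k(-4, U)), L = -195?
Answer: -1727/16 ≈ -107.94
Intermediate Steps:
X(U) = 1/(-4 - U) (X(U) = 1/(-U - 4) = 1/(-4 - U))
m(V) = V**2 (m(V) = (V + 0)**2 = V**2)
D(L) + m(X(0)) = -108 + (-1/(4 + 0))**2 = -108 + (-1/4)**2 = -108 + 1/16 = -1727/16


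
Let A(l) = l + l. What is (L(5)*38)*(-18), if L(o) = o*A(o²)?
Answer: -171000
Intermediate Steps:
A(l) = 2*l
L(o) = 2*o³ (L(o) = o*(2*o²) = 2*o³)
(L(5)*38)*(-18) = ((2*5³)*38)*(-18) = ((2*125)*38)*(-18) = (250*38)*(-18) = 9500*(-18) = -171000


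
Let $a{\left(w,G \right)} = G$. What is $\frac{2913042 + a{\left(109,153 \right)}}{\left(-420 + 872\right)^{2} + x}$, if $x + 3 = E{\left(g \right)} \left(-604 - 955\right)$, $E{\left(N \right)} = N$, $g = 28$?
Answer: $\frac{2913195}{160649} \approx 18.134$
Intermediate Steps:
$x = -43655$ ($x = -3 + 28 \left(-604 - 955\right) = -3 + 28 \left(-1559\right) = -3 - 43652 = -43655$)
$\frac{2913042 + a{\left(109,153 \right)}}{\left(-420 + 872\right)^{2} + x} = \frac{2913042 + 153}{\left(-420 + 872\right)^{2} - 43655} = \frac{2913195}{452^{2} - 43655} = \frac{2913195}{204304 - 43655} = \frac{2913195}{160649}$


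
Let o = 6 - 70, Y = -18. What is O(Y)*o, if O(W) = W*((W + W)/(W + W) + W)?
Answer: -19584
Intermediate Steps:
o = -64
O(W) = W*(1 + W) (O(W) = W*((2*W)/((2*W)) + W) = W*((2*W)*(1/(2*W)) + W) = W*(1 + W))
O(Y)*o = -18*(1 - 18)*(-64) = -18*(-17)*(-64) = 306*(-64) = -19584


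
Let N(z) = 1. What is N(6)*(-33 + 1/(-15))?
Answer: -496/15 ≈ -33.067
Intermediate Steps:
N(6)*(-33 + 1/(-15)) = 1*(-33 + 1/(-15)) = 1*(-33 - 1/15) = 1*(-496/15) = -496/15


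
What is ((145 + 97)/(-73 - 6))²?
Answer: 58564/6241 ≈ 9.3838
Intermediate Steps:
((145 + 97)/(-73 - 6))² = (242/(-79))² = (242*(-1/79))² = (-242/79)² = 58564/6241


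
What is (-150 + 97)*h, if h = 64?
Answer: -3392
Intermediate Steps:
(-150 + 97)*h = (-150 + 97)*64 = -53*64 = -3392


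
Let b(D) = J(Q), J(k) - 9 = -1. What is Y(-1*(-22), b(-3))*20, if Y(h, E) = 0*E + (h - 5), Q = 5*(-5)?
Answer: 340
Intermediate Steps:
Q = -25
J(k) = 8 (J(k) = 9 - 1 = 8)
b(D) = 8
Y(h, E) = -5 + h (Y(h, E) = 0 + (-5 + h) = -5 + h)
Y(-1*(-22), b(-3))*20 = (-5 - 1*(-22))*20 = (-5 + 22)*20 = 17*20 = 340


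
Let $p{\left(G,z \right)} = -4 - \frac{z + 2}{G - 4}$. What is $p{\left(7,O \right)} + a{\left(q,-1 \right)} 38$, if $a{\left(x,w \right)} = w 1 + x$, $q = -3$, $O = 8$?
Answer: $- \frac{478}{3} \approx -159.33$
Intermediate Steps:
$p{\left(G,z \right)} = -4 - \frac{2 + z}{-4 + G}$
$a{\left(x,w \right)} = w + x$
$p{\left(7,O \right)} + a{\left(q,-1 \right)} 38 = \frac{14 - 8 - 28}{-4 + 7} + \left(-1 - 3\right) 38 = \frac{14 - 8 - 28}{3} - 152 = \frac{1}{3} \left(-22\right) - 152 = - \frac{22}{3} - 152 = - \frac{478}{3}$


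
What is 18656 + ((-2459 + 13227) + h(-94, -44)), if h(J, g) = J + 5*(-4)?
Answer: 29310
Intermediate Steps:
h(J, g) = -20 + J (h(J, g) = J - 20 = -20 + J)
18656 + ((-2459 + 13227) + h(-94, -44)) = 18656 + ((-2459 + 13227) + (-20 - 94)) = 18656 + (10768 - 114) = 18656 + 10654 = 29310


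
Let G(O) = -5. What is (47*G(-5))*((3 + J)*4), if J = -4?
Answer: 940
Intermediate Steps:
(47*G(-5))*((3 + J)*4) = (47*(-5))*((3 - 4)*4) = -(-235)*4 = -235*(-4) = 940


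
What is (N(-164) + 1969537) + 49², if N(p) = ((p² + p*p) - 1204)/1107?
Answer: 2182987954/1107 ≈ 1.9720e+6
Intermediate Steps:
N(p) = -1204/1107 + 2*p²/1107 (N(p) = ((p² + p²) - 1204)*(1/1107) = (2*p² - 1204)*(1/1107) = (-1204 + 2*p²)*(1/1107) = -1204/1107 + 2*p²/1107)
(N(-164) + 1969537) + 49² = ((-1204/1107 + (2/1107)*(-164)²) + 1969537) + 49² = ((-1204/1107 + (2/1107)*26896) + 1969537) + 2401 = ((-1204/1107 + 1312/27) + 1969537) + 2401 = (52588/1107 + 1969537) + 2401 = 2180330047/1107 + 2401 = 2182987954/1107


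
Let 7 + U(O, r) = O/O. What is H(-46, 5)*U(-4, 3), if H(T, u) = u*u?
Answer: -150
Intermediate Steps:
U(O, r) = -6 (U(O, r) = -7 + O/O = -7 + 1 = -6)
H(T, u) = u²
H(-46, 5)*U(-4, 3) = 5²*(-6) = 25*(-6) = -150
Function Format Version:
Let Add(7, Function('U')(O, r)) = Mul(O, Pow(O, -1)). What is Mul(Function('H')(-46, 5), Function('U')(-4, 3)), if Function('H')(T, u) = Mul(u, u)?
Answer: -150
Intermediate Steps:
Function('U')(O, r) = -6 (Function('U')(O, r) = Add(-7, Mul(O, Pow(O, -1))) = Add(-7, 1) = -6)
Function('H')(T, u) = Pow(u, 2)
Mul(Function('H')(-46, 5), Function('U')(-4, 3)) = Mul(Pow(5, 2), -6) = Mul(25, -6) = -150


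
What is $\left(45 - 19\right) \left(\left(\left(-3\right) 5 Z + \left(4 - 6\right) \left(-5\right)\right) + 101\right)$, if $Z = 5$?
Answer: $936$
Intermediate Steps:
$\left(45 - 19\right) \left(\left(\left(-3\right) 5 Z + \left(4 - 6\right) \left(-5\right)\right) + 101\right) = \left(45 - 19\right) \left(\left(\left(-3\right) 5 \cdot 5 + \left(4 - 6\right) \left(-5\right)\right) + 101\right) = \left(45 - 19\right) \left(\left(\left(-15\right) 5 + \left(4 - 6\right) \left(-5\right)\right) + 101\right) = 26 \left(\left(-75 - -10\right) + 101\right) = 26 \left(\left(-75 + 10\right) + 101\right) = 26 \left(-65 + 101\right) = 26 \cdot 36 = 936$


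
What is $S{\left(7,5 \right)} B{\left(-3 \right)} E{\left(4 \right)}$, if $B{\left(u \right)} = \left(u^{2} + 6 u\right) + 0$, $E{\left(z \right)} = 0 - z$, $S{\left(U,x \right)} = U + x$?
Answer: $432$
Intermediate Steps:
$E{\left(z \right)} = - z$
$B{\left(u \right)} = u^{2} + 6 u$
$S{\left(7,5 \right)} B{\left(-3 \right)} E{\left(4 \right)} = \left(7 + 5\right) \left(- 3 \left(6 - 3\right)\right) \left(\left(-1\right) 4\right) = 12 \left(\left(-3\right) 3\right) \left(-4\right) = 12 \left(-9\right) \left(-4\right) = \left(-108\right) \left(-4\right) = 432$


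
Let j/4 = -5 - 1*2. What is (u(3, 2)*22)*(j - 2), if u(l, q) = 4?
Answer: -2640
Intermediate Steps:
j = -28 (j = 4*(-5 - 1*2) = 4*(-5 - 2) = 4*(-7) = -28)
(u(3, 2)*22)*(j - 2) = (4*22)*(-28 - 2) = 88*(-30) = -2640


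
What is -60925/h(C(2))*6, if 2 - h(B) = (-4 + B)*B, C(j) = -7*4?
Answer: 60925/149 ≈ 408.89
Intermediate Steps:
C(j) = -28
h(B) = 2 - B*(-4 + B) (h(B) = 2 - (-4 + B)*B = 2 - B*(-4 + B))
-60925/h(C(2))*6 = -60925/(2 - 1*(-28)² + 4*(-28))*6 = -60925/(2 - 1*784 - 112)*6 = -60925/(2 - 784 - 112)*6 = -60925/(-894)*6 = -60925*(-1/894)*6 = (60925/894)*6 = 60925/149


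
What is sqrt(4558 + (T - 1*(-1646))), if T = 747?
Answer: sqrt(6951) ≈ 83.373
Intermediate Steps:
sqrt(4558 + (T - 1*(-1646))) = sqrt(4558 + (747 - 1*(-1646))) = sqrt(4558 + (747 + 1646)) = sqrt(4558 + 2393) = sqrt(6951)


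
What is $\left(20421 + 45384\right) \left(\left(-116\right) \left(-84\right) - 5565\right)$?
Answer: $274999095$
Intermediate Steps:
$\left(20421 + 45384\right) \left(\left(-116\right) \left(-84\right) - 5565\right) = 65805 \left(9744 - 5565\right) = 65805 \cdot 4179 = 274999095$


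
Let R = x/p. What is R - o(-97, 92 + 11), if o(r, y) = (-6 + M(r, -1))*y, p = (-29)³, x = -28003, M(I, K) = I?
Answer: 258770904/24389 ≈ 10610.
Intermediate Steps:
p = -24389
o(r, y) = y*(-6 + r) (o(r, y) = (-6 + r)*y = y*(-6 + r))
R = 28003/24389 (R = -28003/(-24389) = -28003*(-1/24389) = 28003/24389 ≈ 1.1482)
R - o(-97, 92 + 11) = 28003/24389 - (92 + 11)*(-6 - 97) = 28003/24389 - 103*(-103) = 28003/24389 - 1*(-10609) = 28003/24389 + 10609 = 258770904/24389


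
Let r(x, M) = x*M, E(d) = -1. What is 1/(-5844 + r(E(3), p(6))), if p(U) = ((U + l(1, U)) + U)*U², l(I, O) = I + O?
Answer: -1/6528 ≈ -0.00015319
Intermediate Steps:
p(U) = U²*(1 + 3*U) (p(U) = ((U + (1 + U)) + U)*U² = ((1 + 2*U) + U)*U² = (1 + 3*U)*U² = U²*(1 + 3*U))
r(x, M) = M*x
1/(-5844 + r(E(3), p(6))) = 1/(-5844 + (6²*(1 + 3*6))*(-1)) = 1/(-5844 + (36*(1 + 18))*(-1)) = 1/(-5844 + (36*19)*(-1)) = 1/(-5844 + 684*(-1)) = 1/(-5844 - 684) = 1/(-6528) = -1/6528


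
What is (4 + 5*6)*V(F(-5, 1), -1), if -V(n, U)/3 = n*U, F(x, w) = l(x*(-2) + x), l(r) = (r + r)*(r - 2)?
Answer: 3060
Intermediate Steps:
l(r) = 2*r*(-2 + r) (l(r) = (2*r)*(-2 + r) = 2*r*(-2 + r))
F(x, w) = -2*x*(-2 - x) (F(x, w) = 2*(x*(-2) + x)*(-2 + (x*(-2) + x)) = 2*(-2*x + x)*(-2 + (-2*x + x)) = 2*(-x)*(-2 - x) = -2*x*(-2 - x))
V(n, U) = -3*U*n (V(n, U) = -3*n*U = -3*U*n)
(4 + 5*6)*V(F(-5, 1), -1) = (4 + 5*6)*(-3*(-1)*2*(-5)*(2 - 5)) = (4 + 30)*(-3*(-1)*2*(-5)*(-3)) = 34*(-3*(-1)*30) = 34*90 = 3060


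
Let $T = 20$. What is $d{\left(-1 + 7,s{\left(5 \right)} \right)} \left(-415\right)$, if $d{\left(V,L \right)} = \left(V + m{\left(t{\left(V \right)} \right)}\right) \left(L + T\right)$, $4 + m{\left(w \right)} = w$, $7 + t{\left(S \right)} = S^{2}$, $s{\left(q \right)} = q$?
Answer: $-321625$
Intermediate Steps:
$t{\left(S \right)} = -7 + S^{2}$
$m{\left(w \right)} = -4 + w$
$d{\left(V,L \right)} = \left(20 + L\right) \left(-11 + V + V^{2}\right)$ ($d{\left(V,L \right)} = \left(V + \left(-4 + \left(-7 + V^{2}\right)\right)\right) \left(L + 20\right) = \left(V + \left(-11 + V^{2}\right)\right) \left(20 + L\right) = \left(-11 + V + V^{2}\right) \left(20 + L\right) = \left(20 + L\right) \left(-11 + V + V^{2}\right)$)
$d{\left(-1 + 7,s{\left(5 \right)} \right)} \left(-415\right) = \left(-220 + 20 \left(-1 + 7\right) + 20 \left(-1 + 7\right)^{2} + 5 \left(-1 + 7\right) + 5 \left(-11 + \left(-1 + 7\right)^{2}\right)\right) \left(-415\right) = \left(-220 + 20 \cdot 6 + 20 \cdot 6^{2} + 5 \cdot 6 + 5 \left(-11 + 6^{2}\right)\right) \left(-415\right) = \left(-220 + 120 + 20 \cdot 36 + 30 + 5 \left(-11 + 36\right)\right) \left(-415\right) = \left(-220 + 120 + 720 + 30 + 5 \cdot 25\right) \left(-415\right) = \left(-220 + 120 + 720 + 30 + 125\right) \left(-415\right) = 775 \left(-415\right) = -321625$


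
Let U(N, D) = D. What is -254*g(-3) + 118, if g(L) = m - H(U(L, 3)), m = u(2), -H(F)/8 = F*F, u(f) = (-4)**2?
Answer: -22234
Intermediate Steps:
u(f) = 16
H(F) = -8*F**2 (H(F) = -8*F*F = -8*F**2)
m = 16
g(L) = 88 (g(L) = 16 - (-8)*3**2 = 16 - (-8)*9 = 16 - 1*(-72) = 16 + 72 = 88)
-254*g(-3) + 118 = -254*88 + 118 = -22352 + 118 = -22234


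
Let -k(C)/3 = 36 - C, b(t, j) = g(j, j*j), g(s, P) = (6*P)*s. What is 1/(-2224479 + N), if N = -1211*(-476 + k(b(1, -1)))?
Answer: -1/1495457 ≈ -6.6869e-7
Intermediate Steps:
g(s, P) = 6*P*s
b(t, j) = 6*j**3 (b(t, j) = 6*(j*j)*j = 6*j**2*j = 6*j**3)
k(C) = -108 + 3*C (k(C) = -3*(36 - C) = -108 + 3*C)
N = 729022 (N = -1211*(-476 + (-108 + 3*(6*(-1)**3))) = -1211*(-476 + (-108 + 3*(6*(-1)))) = -1211*(-476 + (-108 + 3*(-6))) = -1211*(-476 + (-108 - 18)) = -1211*(-476 - 126) = -1211*(-602) = 729022)
1/(-2224479 + N) = 1/(-2224479 + 729022) = 1/(-1495457) = -1/1495457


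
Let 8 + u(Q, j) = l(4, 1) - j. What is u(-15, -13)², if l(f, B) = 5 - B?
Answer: 81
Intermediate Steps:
u(Q, j) = -4 - j (u(Q, j) = -8 + ((5 - 1*1) - j) = -8 + ((5 - 1) - j) = -8 + (4 - j) = -4 - j)
u(-15, -13)² = (-4 - 1*(-13))² = (-4 + 13)² = 9² = 81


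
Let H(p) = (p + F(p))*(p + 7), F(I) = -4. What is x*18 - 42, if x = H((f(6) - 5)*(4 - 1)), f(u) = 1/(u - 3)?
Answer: 2226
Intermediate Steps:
f(u) = 1/(-3 + u)
H(p) = (-4 + p)*(7 + p) (H(p) = (p - 4)*(p + 7) = (-4 + p)*(7 + p))
x = 126 (x = -28 + ((1/(-3 + 6) - 5)*(4 - 1))**2 + 3*((1/(-3 + 6) - 5)*(4 - 1)) = -28 + ((1/3 - 5)*3)**2 + 3*((1/3 - 5)*3) = -28 + (-14/3*3)**2 + 3*(-14/3*3) = -28 + (-14)**2 + 3*(-14) = -28 + 196 - 42 = 126)
x*18 - 42 = 126*18 - 42 = 2268 - 42 = 2226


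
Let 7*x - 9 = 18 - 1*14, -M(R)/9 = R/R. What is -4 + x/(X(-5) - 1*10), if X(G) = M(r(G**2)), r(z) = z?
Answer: -545/133 ≈ -4.0977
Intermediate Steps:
M(R) = -9 (M(R) = -9*R/R = -9*1 = -9)
X(G) = -9
x = 13/7 (x = 9/7 + (18 - 1*14)/7 = 9/7 + (18 - 14)/7 = 9/7 + (1/7)*4 = 9/7 + 4/7 = 13/7 ≈ 1.8571)
-4 + x/(X(-5) - 1*10) = -4 + (13/7)/(-9 - 1*10) = -4 + (13/7)/(-9 - 10) = -4 + (13/7)/(-19) = -4 - 1/19*13/7 = -4 - 13/133 = -545/133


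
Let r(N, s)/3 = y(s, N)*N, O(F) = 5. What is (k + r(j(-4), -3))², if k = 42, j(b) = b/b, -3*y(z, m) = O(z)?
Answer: 1369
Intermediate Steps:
y(z, m) = -5/3 (y(z, m) = -⅓*5 = -5/3)
j(b) = 1
r(N, s) = -5*N (r(N, s) = 3*(-5*N/3) = -5*N)
(k + r(j(-4), -3))² = (42 - 5*1)² = (42 - 5)² = 37² = 1369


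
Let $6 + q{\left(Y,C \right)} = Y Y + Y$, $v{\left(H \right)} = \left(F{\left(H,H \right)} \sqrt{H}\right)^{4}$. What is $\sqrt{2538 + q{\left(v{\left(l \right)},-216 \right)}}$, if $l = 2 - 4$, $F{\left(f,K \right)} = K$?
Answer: $2 \sqrt{1673} \approx 81.805$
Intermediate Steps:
$l = -2$
$v{\left(H \right)} = H^{6}$ ($v{\left(H \right)} = \left(H \sqrt{H}\right)^{4} = \left(H^{\frac{3}{2}}\right)^{4} = H^{6}$)
$q{\left(Y,C \right)} = -6 + Y + Y^{2}$ ($q{\left(Y,C \right)} = -6 + \left(Y Y + Y\right) = -6 + \left(Y^{2} + Y\right) = -6 + \left(Y + Y^{2}\right) = -6 + Y + Y^{2}$)
$\sqrt{2538 + q{\left(v{\left(l \right)},-216 \right)}} = \sqrt{2538 + \left(-6 + \left(-2\right)^{6} + \left(\left(-2\right)^{6}\right)^{2}\right)} = \sqrt{2538 + \left(-6 + 64 + 64^{2}\right)} = \sqrt{2538 + \left(-6 + 64 + 4096\right)} = \sqrt{2538 + 4154} = \sqrt{6692} = 2 \sqrt{1673}$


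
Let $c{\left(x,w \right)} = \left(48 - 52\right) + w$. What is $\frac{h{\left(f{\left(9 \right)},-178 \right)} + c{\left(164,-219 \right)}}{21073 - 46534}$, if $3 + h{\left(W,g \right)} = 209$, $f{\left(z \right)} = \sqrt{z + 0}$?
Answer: $\frac{17}{25461} \approx 0.00066769$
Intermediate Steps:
$f{\left(z \right)} = \sqrt{z}$
$h{\left(W,g \right)} = 206$ ($h{\left(W,g \right)} = -3 + 209 = 206$)
$c{\left(x,w \right)} = -4 + w$
$\frac{h{\left(f{\left(9 \right)},-178 \right)} + c{\left(164,-219 \right)}}{21073 - 46534} = \frac{206 - 223}{21073 - 46534} = \frac{206 - 223}{-25461} = \left(-17\right) \left(- \frac{1}{25461}\right) = \frac{17}{25461}$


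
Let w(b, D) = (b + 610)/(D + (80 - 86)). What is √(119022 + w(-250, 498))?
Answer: 2*√50019303/41 ≈ 345.00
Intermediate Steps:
w(b, D) = (610 + b)/(-6 + D) (w(b, D) = (610 + b)/(D - 6) = (610 + b)/(-6 + D))
√(119022 + w(-250, 498)) = √(119022 + (610 - 250)/(-6 + 498)) = √(119022 + 360/492) = √(119022 + (1/492)*360) = √(119022 + 30/41) = √(4879932/41) = 2*√50019303/41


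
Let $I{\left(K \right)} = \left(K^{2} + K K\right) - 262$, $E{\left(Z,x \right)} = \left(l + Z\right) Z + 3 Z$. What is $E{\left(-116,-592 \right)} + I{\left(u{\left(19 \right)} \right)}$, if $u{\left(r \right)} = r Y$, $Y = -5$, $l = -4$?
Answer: $31360$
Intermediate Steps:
$E{\left(Z,x \right)} = 3 Z + Z \left(-4 + Z\right)$ ($E{\left(Z,x \right)} = \left(-4 + Z\right) Z + 3 Z = Z \left(-4 + Z\right) + 3 Z = 3 Z + Z \left(-4 + Z\right)$)
$u{\left(r \right)} = - 5 r$ ($u{\left(r \right)} = r \left(-5\right) = - 5 r$)
$I{\left(K \right)} = -262 + 2 K^{2}$ ($I{\left(K \right)} = \left(K^{2} + K^{2}\right) - 262 = 2 K^{2} - 262 = -262 + 2 K^{2}$)
$E{\left(-116,-592 \right)} + I{\left(u{\left(19 \right)} \right)} = - 116 \left(-1 - 116\right) - \left(262 - 2 \left(\left(-5\right) 19\right)^{2}\right) = \left(-116\right) \left(-117\right) - \left(262 - 2 \left(-95\right)^{2}\right) = 13572 + \left(-262 + 2 \cdot 9025\right) = 13572 + \left(-262 + 18050\right) = 13572 + 17788 = 31360$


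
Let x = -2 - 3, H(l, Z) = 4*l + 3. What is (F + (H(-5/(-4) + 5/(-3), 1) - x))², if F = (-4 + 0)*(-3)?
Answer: 3025/9 ≈ 336.11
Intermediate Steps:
H(l, Z) = 3 + 4*l
F = 12 (F = -4*(-3) = 12)
x = -5
(F + (H(-5/(-4) + 5/(-3), 1) - x))² = (12 + ((3 + 4*(-5/(-4) + 5/(-3))) - 1*(-5)))² = (12 + ((3 + 4*(-5*(-¼) + 5*(-⅓))) + 5))² = (12 + ((3 + 4*(5/4 - 5/3)) + 5))² = (12 + ((3 + 4*(-5/12)) + 5))² = (12 + ((3 - 5/3) + 5))² = (12 + (4/3 + 5))² = (12 + 19/3)² = (55/3)² = 3025/9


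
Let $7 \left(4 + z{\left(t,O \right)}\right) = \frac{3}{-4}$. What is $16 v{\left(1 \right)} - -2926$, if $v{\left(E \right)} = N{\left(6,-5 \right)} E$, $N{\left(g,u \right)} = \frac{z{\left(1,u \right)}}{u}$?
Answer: $\frac{20574}{7} \approx 2939.1$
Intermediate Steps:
$z{\left(t,O \right)} = - \frac{115}{28}$ ($z{\left(t,O \right)} = -4 + \frac{3 \frac{1}{-4}}{7} = -4 + \frac{3 \left(- \frac{1}{4}\right)}{7} = -4 + \frac{1}{7} \left(- \frac{3}{4}\right) = -4 - \frac{3}{28} = - \frac{115}{28}$)
$N{\left(g,u \right)} = - \frac{115}{28 u}$
$v{\left(E \right)} = \frac{23 E}{28}$ ($v{\left(E \right)} = - \frac{115}{28 \left(-5\right)} E = \left(- \frac{115}{28}\right) \left(- \frac{1}{5}\right) E = \frac{23 E}{28}$)
$16 v{\left(1 \right)} - -2926 = 16 \cdot \frac{23}{28} \cdot 1 - -2926 = 16 \cdot \frac{23}{28} + 2926 = \frac{92}{7} + 2926 = \frac{20574}{7}$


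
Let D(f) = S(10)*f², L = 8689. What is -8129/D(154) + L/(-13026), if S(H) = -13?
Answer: -8996503/14042028 ≈ -0.64068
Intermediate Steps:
D(f) = -13*f²
-8129/D(154) + L/(-13026) = -8129/((-13*154²)) + 8689/(-13026) = -8129/((-13*23716)) + 8689*(-1/13026) = -8129/(-308308) - 8689/13026 = -8129*(-1/308308) - 8689/13026 = 739/28028 - 8689/13026 = -8996503/14042028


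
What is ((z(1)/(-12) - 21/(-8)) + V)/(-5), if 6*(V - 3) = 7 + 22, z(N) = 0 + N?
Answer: -83/40 ≈ -2.0750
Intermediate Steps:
z(N) = N
V = 47/6 (V = 3 + (7 + 22)/6 = 3 + (⅙)*29 = 3 + 29/6 = 47/6 ≈ 7.8333)
((z(1)/(-12) - 21/(-8)) + V)/(-5) = ((1/(-12) - 21/(-8)) + 47/6)/(-5) = ((1*(-1/12) - 21*(-⅛)) + 47/6)*(-⅕) = ((-1/12 + 21/8) + 47/6)*(-⅕) = (61/24 + 47/6)*(-⅕) = (83/8)*(-⅕) = -83/40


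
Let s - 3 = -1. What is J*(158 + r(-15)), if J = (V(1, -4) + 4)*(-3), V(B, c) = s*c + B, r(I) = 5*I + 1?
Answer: 756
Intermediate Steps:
s = 2 (s = 3 - 1 = 2)
r(I) = 1 + 5*I
V(B, c) = B + 2*c (V(B, c) = 2*c + B = B + 2*c)
J = 9 (J = ((1 + 2*(-4)) + 4)*(-3) = ((1 - 8) + 4)*(-3) = (-7 + 4)*(-3) = -3*(-3) = 9)
J*(158 + r(-15)) = 9*(158 + (1 + 5*(-15))) = 9*(158 + (1 - 75)) = 9*(158 - 74) = 9*84 = 756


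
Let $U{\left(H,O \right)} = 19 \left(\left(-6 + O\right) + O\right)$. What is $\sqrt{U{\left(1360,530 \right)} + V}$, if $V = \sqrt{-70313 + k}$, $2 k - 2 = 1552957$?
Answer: $\frac{\sqrt{80104 + 26 \sqrt{16714}}}{2} \approx 144.45$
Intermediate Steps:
$k = \frac{1552959}{2}$ ($k = 1 + \frac{1}{2} \cdot 1552957 = 1 + \frac{1552957}{2} = \frac{1552959}{2} \approx 7.7648 \cdot 10^{5}$)
$U{\left(H,O \right)} = -114 + 38 O$ ($U{\left(H,O \right)} = 19 \left(-6 + 2 O\right) = -114 + 38 O$)
$V = \frac{13 \sqrt{16714}}{2}$ ($V = \sqrt{-70313 + \frac{1552959}{2}} = \sqrt{\frac{1412333}{2}} = \frac{13 \sqrt{16714}}{2} \approx 840.34$)
$\sqrt{U{\left(1360,530 \right)} + V} = \sqrt{\left(-114 + 38 \cdot 530\right) + \frac{13 \sqrt{16714}}{2}} = \sqrt{\left(-114 + 20140\right) + \frac{13 \sqrt{16714}}{2}} = \sqrt{20026 + \frac{13 \sqrt{16714}}{2}}$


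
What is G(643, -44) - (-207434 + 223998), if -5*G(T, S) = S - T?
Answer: -82133/5 ≈ -16427.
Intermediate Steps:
G(T, S) = -S/5 + T/5 (G(T, S) = -(S - T)/5 = -S/5 + T/5)
G(643, -44) - (-207434 + 223998) = (-1/5*(-44) + (1/5)*643) - (-207434 + 223998) = (44/5 + 643/5) - 1*16564 = 687/5 - 16564 = -82133/5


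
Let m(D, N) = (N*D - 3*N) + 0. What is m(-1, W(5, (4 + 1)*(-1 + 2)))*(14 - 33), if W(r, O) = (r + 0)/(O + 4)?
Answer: 380/9 ≈ 42.222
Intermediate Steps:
W(r, O) = r/(4 + O)
m(D, N) = -3*N + D*N (m(D, N) = (D*N - 3*N) + 0 = (-3*N + D*N) + 0 = -3*N + D*N)
m(-1, W(5, (4 + 1)*(-1 + 2)))*(14 - 33) = ((5/(4 + (4 + 1)*(-1 + 2)))*(-3 - 1))*(14 - 33) = ((5/(4 + 5*1))*(-4))*(-19) = ((5/(4 + 5))*(-4))*(-19) = ((5/9)*(-4))*(-19) = -20/9*(-19) = 380/9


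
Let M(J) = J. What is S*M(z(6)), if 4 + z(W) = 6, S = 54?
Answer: 108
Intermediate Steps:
z(W) = 2 (z(W) = -4 + 6 = 2)
S*M(z(6)) = 54*2 = 108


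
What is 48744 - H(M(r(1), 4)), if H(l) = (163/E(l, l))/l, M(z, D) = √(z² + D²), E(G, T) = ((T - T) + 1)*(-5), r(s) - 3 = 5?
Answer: 48744 + 163*√5/100 ≈ 48748.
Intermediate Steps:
r(s) = 8 (r(s) = 3 + 5 = 8)
E(G, T) = -5 (E(G, T) = (0 + 1)*(-5) = 1*(-5) = -5)
M(z, D) = √(D² + z²)
H(l) = -163/(5*l) (H(l) = (163/(-5))/l = (163*(-⅕))/l = -163/(5*l))
48744 - H(M(r(1), 4)) = 48744 - (-163)/(5*(√(4² + 8²))) = 48744 - (-163)/(5*(√(16 + 64))) = 48744 - (-163)/(5*(√80)) = 48744 - (-163)/(5*(4*√5)) = 48744 - (-163)*√5/20/5 = 48744 - (-163)*√5/100 = 48744 + 163*√5/100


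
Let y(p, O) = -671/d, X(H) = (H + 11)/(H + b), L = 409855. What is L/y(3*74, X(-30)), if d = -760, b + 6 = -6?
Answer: 311489800/671 ≈ 4.6422e+5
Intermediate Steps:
b = -12 (b = -6 - 6 = -12)
X(H) = (11 + H)/(-12 + H) (X(H) = (H + 11)/(H - 12) = (11 + H)/(-12 + H))
y(p, O) = 671/760 (y(p, O) = -671/(-760) = -671*(-1/760) = 671/760)
L/y(3*74, X(-30)) = 409855/(671/760) = 409855*(760/671) = 311489800/671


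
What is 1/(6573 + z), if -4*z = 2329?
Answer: 4/23963 ≈ 0.00016692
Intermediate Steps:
z = -2329/4 (z = -1/4*2329 = -2329/4 ≈ -582.25)
1/(6573 + z) = 1/(6573 - 2329/4) = 1/(23963/4) = 4/23963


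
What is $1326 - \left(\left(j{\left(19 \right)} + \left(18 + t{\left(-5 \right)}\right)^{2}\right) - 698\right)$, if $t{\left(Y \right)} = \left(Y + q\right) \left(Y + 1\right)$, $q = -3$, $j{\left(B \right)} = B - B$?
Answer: $-476$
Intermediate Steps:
$j{\left(B \right)} = 0$
$t{\left(Y \right)} = \left(1 + Y\right) \left(-3 + Y\right)$ ($t{\left(Y \right)} = \left(Y - 3\right) \left(Y + 1\right) = \left(-3 + Y\right) \left(1 + Y\right) = \left(1 + Y\right) \left(-3 + Y\right)$)
$1326 - \left(\left(j{\left(19 \right)} + \left(18 + t{\left(-5 \right)}\right)^{2}\right) - 698\right) = 1326 - \left(\left(0 + \left(18 - \left(-7 - 25\right)\right)^{2}\right) - 698\right) = 1326 - \left(\left(0 + \left(18 + \left(-3 + 25 + 10\right)\right)^{2}\right) - 698\right) = 1326 - \left(\left(0 + \left(18 + 32\right)^{2}\right) - 698\right) = 1326 - \left(\left(0 + 50^{2}\right) - 698\right) = 1326 - \left(\left(0 + 2500\right) - 698\right) = 1326 - \left(2500 - 698\right) = 1326 - 1802 = -476$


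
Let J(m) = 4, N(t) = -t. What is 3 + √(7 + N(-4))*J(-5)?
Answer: 3 + 4*√11 ≈ 16.267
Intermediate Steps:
3 + √(7 + N(-4))*J(-5) = 3 + √(7 - 1*(-4))*4 = 3 + √(7 + 4)*4 = 3 + √11*4 = 3 + 4*√11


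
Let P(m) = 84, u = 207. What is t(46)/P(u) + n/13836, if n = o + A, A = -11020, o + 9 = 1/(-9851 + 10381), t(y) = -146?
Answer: -130136723/51331560 ≈ -2.5352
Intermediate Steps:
o = -4769/530 (o = -9 + 1/(-9851 + 10381) = -9 + 1/530 = -4769/530 ≈ -8.9981)
n = -5845369/530 (n = -4769/530 - 11020 = -5845369/530 ≈ -11029.)
t(46)/P(u) + n/13836 = -146/84 - 5845369/530/13836 = -146*1/84 - 5845369/530*1/13836 = -73/42 - 5845369/7333080 = -130136723/51331560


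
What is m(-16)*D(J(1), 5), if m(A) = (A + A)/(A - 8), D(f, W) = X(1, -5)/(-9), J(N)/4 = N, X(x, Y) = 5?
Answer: -20/27 ≈ -0.74074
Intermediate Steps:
J(N) = 4*N
D(f, W) = -5/9 (D(f, W) = 5/(-9) = 5*(-1/9) = -5/9)
m(A) = 2*A/(-8 + A) (m(A) = (2*A)/(-8 + A) = 2*A/(-8 + A))
m(-16)*D(J(1), 5) = (2*(-16)/(-8 - 16))*(-5/9) = (2*(-16)/(-24))*(-5/9) = (2*(-16)*(-1/24))*(-5/9) = (4/3)*(-5/9) = -20/27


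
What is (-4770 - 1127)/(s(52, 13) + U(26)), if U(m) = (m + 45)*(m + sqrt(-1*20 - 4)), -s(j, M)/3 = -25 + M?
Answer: -5549077/1831454 + 418687*I*sqrt(6)/1831454 ≈ -3.0299 + 0.55998*I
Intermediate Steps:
s(j, M) = 75 - 3*M (s(j, M) = -3*(-25 + M) = 75 - 3*M)
U(m) = (45 + m)*(m + 2*I*sqrt(6)) (U(m) = (45 + m)*(m + sqrt(-20 - 4)) = (45 + m)*(m + sqrt(-24)) = (45 + m)*(m + 2*I*sqrt(6)))
(-4770 - 1127)/(s(52, 13) + U(26)) = (-4770 - 1127)/((75 - 3*13) + (26**2 + 45*26 + 90*I*sqrt(6) + 2*I*26*sqrt(6))) = -5897/((75 - 39) + (676 + 1170 + 90*I*sqrt(6) + 52*I*sqrt(6))) = -5897/(36 + (1846 + 142*I*sqrt(6))) = -5897/(1882 + 142*I*sqrt(6))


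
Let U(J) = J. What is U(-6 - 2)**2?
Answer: 64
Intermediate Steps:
U(-6 - 2)**2 = (-6 - 2)**2 = (-8)**2 = 64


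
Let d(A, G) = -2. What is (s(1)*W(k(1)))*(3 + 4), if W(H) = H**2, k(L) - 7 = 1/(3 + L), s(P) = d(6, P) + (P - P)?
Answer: -5887/8 ≈ -735.88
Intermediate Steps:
s(P) = -2 (s(P) = -2 + (P - P) = -2 + 0 = -2)
k(L) = 7 + 1/(3 + L)
(s(1)*W(k(1)))*(3 + 4) = (-2*(22 + 7*1)**2/(3 + 1)**2)*(3 + 4) = -2*(22 + 7)**2/16*7 = -2*((1/4)*29)**2*7 = -2*(29/4)**2*7 = -2*841/16*7 = -841/8*7 = -5887/8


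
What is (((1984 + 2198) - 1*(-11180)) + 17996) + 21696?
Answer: 55054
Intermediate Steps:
(((1984 + 2198) - 1*(-11180)) + 17996) + 21696 = ((4182 + 11180) + 17996) + 21696 = (15362 + 17996) + 21696 = 33358 + 21696 = 55054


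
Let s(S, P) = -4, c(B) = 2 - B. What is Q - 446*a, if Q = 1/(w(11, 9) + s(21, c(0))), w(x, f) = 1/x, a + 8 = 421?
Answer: -7920525/43 ≈ -1.8420e+5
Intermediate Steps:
a = 413 (a = -8 + 421 = 413)
Q = -11/43 (Q = 1/(1/11 - 4) = 1/(-43/11) = -11/43 ≈ -0.25581)
Q - 446*a = -11/43 - 446*413 = -11/43 - 184198 = -7920525/43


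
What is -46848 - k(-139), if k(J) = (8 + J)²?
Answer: -64009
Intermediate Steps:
-46848 - k(-139) = -46848 - (8 - 139)² = -46848 - 1*(-131)² = -46848 - 1*17161 = -46848 - 17161 = -64009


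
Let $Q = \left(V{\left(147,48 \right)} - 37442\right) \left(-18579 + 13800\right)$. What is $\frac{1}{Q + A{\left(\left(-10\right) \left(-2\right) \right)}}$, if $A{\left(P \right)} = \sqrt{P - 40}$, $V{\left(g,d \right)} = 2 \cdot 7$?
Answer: $\frac{44717103}{7998477202850441} - \frac{i \sqrt{5}}{15996954405700882} \approx 5.5907 \cdot 10^{-9} - 1.3978 \cdot 10^{-16} i$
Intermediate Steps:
$V{\left(g,d \right)} = 14$
$Q = 178868412$ ($Q = \left(14 - 37442\right) \left(-18579 + 13800\right) = \left(-37428\right) \left(-4779\right) = 178868412$)
$A{\left(P \right)} = \sqrt{-40 + P}$
$\frac{1}{Q + A{\left(\left(-10\right) \left(-2\right) \right)}} = \frac{1}{178868412 + \sqrt{-40 - -20}} = \frac{1}{178868412 + \sqrt{-40 + 20}} = \frac{1}{178868412 + \sqrt{-20}} = \frac{1}{178868412 + 2 i \sqrt{5}}$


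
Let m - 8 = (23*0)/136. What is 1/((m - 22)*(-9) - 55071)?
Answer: -1/54945 ≈ -1.8200e-5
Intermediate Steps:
m = 8 (m = 8 + (23*0)/136 = 8 + 0*(1/136) = 8 + 0 = 8)
1/((m - 22)*(-9) - 55071) = 1/((8 - 22)*(-9) - 55071) = 1/(-14*(-9) - 55071) = 1/(126 - 55071) = 1/(-54945) = -1/54945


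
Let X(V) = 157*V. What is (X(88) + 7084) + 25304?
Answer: 46204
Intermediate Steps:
(X(88) + 7084) + 25304 = (157*88 + 7084) + 25304 = (13816 + 7084) + 25304 = 20900 + 25304 = 46204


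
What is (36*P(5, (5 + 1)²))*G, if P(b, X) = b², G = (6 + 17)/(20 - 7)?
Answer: 20700/13 ≈ 1592.3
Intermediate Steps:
G = 23/13 ≈ 1.7692
(36*P(5, (5 + 1)²))*G = (36*5²)*(23/13) = (36*25)*(23/13) = 900*(23/13) = 20700/13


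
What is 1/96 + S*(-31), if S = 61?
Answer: -181535/96 ≈ -1891.0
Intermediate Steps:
1/96 + S*(-31) = 1/96 + 61*(-31) = 1/96 - 1891 = -181535/96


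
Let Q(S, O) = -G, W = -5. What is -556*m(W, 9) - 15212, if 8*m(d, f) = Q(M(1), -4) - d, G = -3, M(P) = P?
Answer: -15768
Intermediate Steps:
Q(S, O) = 3 (Q(S, O) = -1*(-3) = 3)
m(d, f) = 3/8 - d/8 (m(d, f) = (3 - d)/8 = 3/8 - d/8)
-556*m(W, 9) - 15212 = -556*(3/8 - ⅛*(-5)) - 15212 = -556*(3/8 + 5/8) - 15212 = -556*1 - 15212 = -556 - 15212 = -15768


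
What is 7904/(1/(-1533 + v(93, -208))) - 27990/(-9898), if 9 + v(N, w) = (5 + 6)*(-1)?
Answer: -60748525493/4949 ≈ -1.2275e+7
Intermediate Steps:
v(N, w) = -20 (v(N, w) = -9 + (5 + 6)*(-1) = -9 + 11*(-1) = -9 - 11 = -20)
7904/(1/(-1533 + v(93, -208))) - 27990/(-9898) = 7904/(1/(-1533 - 20)) - 27990/(-9898) = 7904/(1/(-1553)) - 27990*(-1/9898) = 7904/(-1/1553) + 13995/4949 = 7904*(-1553) + 13995/4949 = -12274912 + 13995/4949 = -60748525493/4949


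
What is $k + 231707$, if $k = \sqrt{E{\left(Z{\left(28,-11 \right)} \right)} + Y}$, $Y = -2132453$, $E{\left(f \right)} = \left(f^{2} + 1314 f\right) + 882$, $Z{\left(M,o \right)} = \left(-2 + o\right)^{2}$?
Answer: $231707 + 4 i \sqrt{117559} \approx 2.3171 \cdot 10^{5} + 1371.5 i$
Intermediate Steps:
$E{\left(f \right)} = 882 + f^{2} + 1314 f$
$k = 4 i \sqrt{117559}$ ($k = \sqrt{\left(882 + \left(\left(-2 - 11\right)^{2}\right)^{2} + 1314 \left(-2 - 11\right)^{2}\right) - 2132453} = \sqrt{\left(882 + \left(\left(-13\right)^{2}\right)^{2} + 1314 \left(-13\right)^{2}\right) - 2132453} = \sqrt{\left(882 + 169^{2} + 1314 \cdot 169\right) - 2132453} = \sqrt{\left(882 + 28561 + 222066\right) - 2132453} = \sqrt{251509 - 2132453} = \sqrt{-1880944} = 4 i \sqrt{117559} \approx 1371.5 i$)
$k + 231707 = 4 i \sqrt{117559} + 231707 = 231707 + 4 i \sqrt{117559}$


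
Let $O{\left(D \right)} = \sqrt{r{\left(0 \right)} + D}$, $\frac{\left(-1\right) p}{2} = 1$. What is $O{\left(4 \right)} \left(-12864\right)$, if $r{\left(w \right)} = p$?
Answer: $- 12864 \sqrt{2} \approx -18192.0$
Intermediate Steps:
$p = -2$ ($p = \left(-2\right) 1 = -2$)
$r{\left(w \right)} = -2$
$O{\left(D \right)} = \sqrt{-2 + D}$
$O{\left(4 \right)} \left(-12864\right) = \sqrt{-2 + 4} \left(-12864\right) = \sqrt{2} \left(-12864\right) = - 12864 \sqrt{2}$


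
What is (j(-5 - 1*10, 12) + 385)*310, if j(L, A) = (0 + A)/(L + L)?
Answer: 119226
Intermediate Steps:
j(L, A) = A/(2*L) (j(L, A) = A/((2*L)) = A*(1/(2*L)) = A/(2*L))
(j(-5 - 1*10, 12) + 385)*310 = ((½)*12/(-5 - 1*10) + 385)*310 = ((½)*12/(-5 - 10) + 385)*310 = ((½)*12/(-15) + 385)*310 = ((½)*12*(-1/15) + 385)*310 = (-⅖ + 385)*310 = (1923/5)*310 = 119226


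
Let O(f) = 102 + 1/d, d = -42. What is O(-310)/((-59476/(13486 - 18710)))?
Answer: 2796799/312249 ≈ 8.9570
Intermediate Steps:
O(f) = 4283/42 (O(f) = 102 + 1/(-42) = 102 - 1/42 = 4283/42)
O(-310)/((-59476/(13486 - 18710))) = 4283/(42*((-59476/(13486 - 18710)))) = 4283/(42*((-59476/(-5224)))) = 4283/(42*((-59476*(-1/5224)))) = 4283/(42*(14869/1306)) = (4283/42)*(1306/14869) = 2796799/312249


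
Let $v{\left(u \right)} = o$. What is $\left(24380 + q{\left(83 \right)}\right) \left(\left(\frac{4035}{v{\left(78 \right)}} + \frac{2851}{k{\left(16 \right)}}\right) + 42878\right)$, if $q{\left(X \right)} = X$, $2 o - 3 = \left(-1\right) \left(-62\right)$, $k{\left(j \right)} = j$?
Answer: $\frac{219714703593}{208} \approx 1.0563 \cdot 10^{9}$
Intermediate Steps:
$o = \frac{65}{2}$ ($o = \frac{3}{2} + \frac{\left(-1\right) \left(-62\right)}{2} = \frac{3}{2} + \frac{1}{2} \cdot 62 = \frac{3}{2} + 31 = \frac{65}{2} \approx 32.5$)
$v{\left(u \right)} = \frac{65}{2}$
$\left(24380 + q{\left(83 \right)}\right) \left(\left(\frac{4035}{v{\left(78 \right)}} + \frac{2851}{k{\left(16 \right)}}\right) + 42878\right) = \left(24380 + 83\right) \left(\left(\frac{4035}{\frac{65}{2}} + \frac{2851}{16}\right) + 42878\right) = 24463 \left(\left(4035 \cdot \frac{2}{65} + 2851 \cdot \frac{1}{16}\right) + 42878\right) = 24463 \left(\left(\frac{1614}{13} + \frac{2851}{16}\right) + 42878\right) = 24463 \left(\frac{62887}{208} + 42878\right) = 24463 \cdot \frac{8981511}{208} = \frac{219714703593}{208}$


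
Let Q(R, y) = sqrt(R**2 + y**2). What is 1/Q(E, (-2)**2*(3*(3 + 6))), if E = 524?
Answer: sqrt(17890)/71560 ≈ 0.0018691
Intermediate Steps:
1/Q(E, (-2)**2*(3*(3 + 6))) = 1/(sqrt(524**2 + ((-2)**2*(3*(3 + 6)))**2)) = 1/(sqrt(274576 + (4*(3*9))**2)) = 1/(sqrt(274576 + (4*27)**2)) = 1/(sqrt(274576 + 108**2)) = 1/(sqrt(274576 + 11664)) = 1/(sqrt(286240)) = 1/(4*sqrt(17890)) = sqrt(17890)/71560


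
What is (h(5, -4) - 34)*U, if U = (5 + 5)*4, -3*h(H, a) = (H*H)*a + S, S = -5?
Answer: 40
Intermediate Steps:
h(H, a) = 5/3 - a*H²/3 (h(H, a) = -((H*H)*a - 5)/3 = -(H²*a - 5)/3 = -(a*H² - 5)/3 = -(-5 + a*H²)/3 = 5/3 - a*H²/3)
U = 40 (U = 10*4 = 40)
(h(5, -4) - 34)*U = ((5/3 - ⅓*(-4)*5²) - 34)*40 = ((5/3 - ⅓*(-4)*25) - 34)*40 = ((5/3 + 100/3) - 34)*40 = (35 - 34)*40 = 1*40 = 40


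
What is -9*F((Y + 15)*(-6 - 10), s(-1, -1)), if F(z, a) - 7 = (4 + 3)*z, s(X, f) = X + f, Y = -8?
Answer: 6993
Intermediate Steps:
F(z, a) = 7 + 7*z (F(z, a) = 7 + (4 + 3)*z = 7 + 7*z)
-9*F((Y + 15)*(-6 - 10), s(-1, -1)) = -9*(7 + 7*((-8 + 15)*(-6 - 10))) = -9*(7 + 7*(7*(-16))) = -9*(7 + 7*(-112)) = -9*(7 - 784) = -9*(-777) = 6993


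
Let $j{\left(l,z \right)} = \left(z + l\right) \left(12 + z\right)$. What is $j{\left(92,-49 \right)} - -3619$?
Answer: $2028$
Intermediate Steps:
$j{\left(l,z \right)} = \left(12 + z\right) \left(l + z\right)$ ($j{\left(l,z \right)} = \left(l + z\right) \left(12 + z\right) = \left(12 + z\right) \left(l + z\right)$)
$j{\left(92,-49 \right)} - -3619 = \left(\left(-49\right)^{2} + 12 \cdot 92 + 12 \left(-49\right) + 92 \left(-49\right)\right) - -3619 = \left(2401 + 1104 - 588 - 4508\right) + 3619 = -1591 + 3619 = 2028$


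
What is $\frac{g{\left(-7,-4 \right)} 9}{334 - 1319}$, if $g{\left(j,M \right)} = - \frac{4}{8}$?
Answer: $\frac{9}{1970} \approx 0.0045685$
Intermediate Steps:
$g{\left(j,M \right)} = - \frac{1}{2}$ ($g{\left(j,M \right)} = \left(-4\right) \frac{1}{8} = - \frac{1}{2}$)
$\frac{g{\left(-7,-4 \right)} 9}{334 - 1319} = \frac{\left(- \frac{1}{2}\right) 9}{334 - 1319} = \frac{1}{-985} \left(- \frac{9}{2}\right) = \left(- \frac{1}{985}\right) \left(- \frac{9}{2}\right) = \frac{9}{1970}$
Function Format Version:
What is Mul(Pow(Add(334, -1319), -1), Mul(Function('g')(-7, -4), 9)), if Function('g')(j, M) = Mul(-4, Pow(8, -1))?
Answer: Rational(9, 1970) ≈ 0.0045685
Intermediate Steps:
Function('g')(j, M) = Rational(-1, 2) (Function('g')(j, M) = Mul(-4, Rational(1, 8)) = Rational(-1, 2))
Mul(Pow(Add(334, -1319), -1), Mul(Function('g')(-7, -4), 9)) = Mul(Pow(Add(334, -1319), -1), Mul(Rational(-1, 2), 9)) = Mul(Pow(-985, -1), Rational(-9, 2)) = Mul(Rational(-1, 985), Rational(-9, 2)) = Rational(9, 1970)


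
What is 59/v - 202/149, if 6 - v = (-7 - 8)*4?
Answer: -4541/9834 ≈ -0.46177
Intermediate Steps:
v = 66 (v = 6 - (-7 - 8)*4 = 6 - (-15)*4 = 6 - 1*(-60) = 6 + 60 = 66)
59/v - 202/149 = 59/66 - 202/149 = -4541/9834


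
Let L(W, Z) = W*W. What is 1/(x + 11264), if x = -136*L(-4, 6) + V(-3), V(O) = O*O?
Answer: 1/9097 ≈ 0.00010993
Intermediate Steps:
V(O) = O**2
L(W, Z) = W**2
x = -2167 (x = -136*(-4)**2 + (-3)**2 = -136*16 + 9 = -2176 + 9 = -2167)
1/(x + 11264) = 1/(-2167 + 11264) = 1/9097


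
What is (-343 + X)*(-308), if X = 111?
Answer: 71456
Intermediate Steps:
(-343 + X)*(-308) = (-343 + 111)*(-308) = -232*(-308) = 71456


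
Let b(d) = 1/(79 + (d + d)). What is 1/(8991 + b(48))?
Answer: 175/1573426 ≈ 0.00011122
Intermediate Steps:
b(d) = 1/(79 + 2*d)
1/(8991 + b(48)) = 1/(8991 + 1/(79 + 2*48)) = 1/(8991 + 1/(79 + 96)) = 1/(8991 + 1/175) = 1/(1573426/175) = 175/1573426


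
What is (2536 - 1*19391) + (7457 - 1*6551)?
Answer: -15949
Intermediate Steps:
(2536 - 1*19391) + (7457 - 1*6551) = (2536 - 19391) + (7457 - 6551) = -16855 + 906 = -15949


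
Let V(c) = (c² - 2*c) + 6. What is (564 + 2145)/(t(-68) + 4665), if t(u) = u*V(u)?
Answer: -2709/319423 ≈ -0.0084809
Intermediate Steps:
V(c) = 6 + c² - 2*c
t(u) = u*(6 + u² - 2*u)
(564 + 2145)/(t(-68) + 4665) = (564 + 2145)/(-68*(6 + (-68)² - 2*(-68)) + 4665) = 2709/(-68*(6 + 4624 + 136) + 4665) = 2709/(-68*4766 + 4665) = 2709/(-324088 + 4665) = 2709/(-319423) = 2709*(-1/319423) = -2709/319423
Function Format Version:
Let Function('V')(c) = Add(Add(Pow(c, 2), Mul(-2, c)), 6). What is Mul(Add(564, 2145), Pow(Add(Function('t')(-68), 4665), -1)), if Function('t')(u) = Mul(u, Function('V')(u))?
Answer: Rational(-2709, 319423) ≈ -0.0084809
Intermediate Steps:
Function('V')(c) = Add(6, Pow(c, 2), Mul(-2, c))
Function('t')(u) = Mul(u, Add(6, Pow(u, 2), Mul(-2, u)))
Mul(Add(564, 2145), Pow(Add(Function('t')(-68), 4665), -1)) = Mul(Add(564, 2145), Pow(Add(Mul(-68, Add(6, Pow(-68, 2), Mul(-2, -68))), 4665), -1)) = Mul(2709, Pow(Add(Mul(-68, Add(6, 4624, 136)), 4665), -1)) = Mul(2709, Pow(Add(Mul(-68, 4766), 4665), -1)) = Mul(2709, Pow(Add(-324088, 4665), -1)) = Mul(2709, Pow(-319423, -1)) = Mul(2709, Rational(-1, 319423)) = Rational(-2709, 319423)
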